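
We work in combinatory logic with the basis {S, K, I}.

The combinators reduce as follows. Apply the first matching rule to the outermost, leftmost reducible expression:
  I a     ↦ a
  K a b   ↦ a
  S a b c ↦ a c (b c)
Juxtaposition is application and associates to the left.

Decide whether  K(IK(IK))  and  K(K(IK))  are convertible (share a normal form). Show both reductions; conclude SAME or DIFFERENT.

Term A:
  start: K(IK(IK))
  [1] K(K(IK))
  [2] K(KK)

Term B:
  start: K(K(IK))
  [1] K(KK)

Answer: SAME — A ⇓ K(KK), B ⇓ K(KK)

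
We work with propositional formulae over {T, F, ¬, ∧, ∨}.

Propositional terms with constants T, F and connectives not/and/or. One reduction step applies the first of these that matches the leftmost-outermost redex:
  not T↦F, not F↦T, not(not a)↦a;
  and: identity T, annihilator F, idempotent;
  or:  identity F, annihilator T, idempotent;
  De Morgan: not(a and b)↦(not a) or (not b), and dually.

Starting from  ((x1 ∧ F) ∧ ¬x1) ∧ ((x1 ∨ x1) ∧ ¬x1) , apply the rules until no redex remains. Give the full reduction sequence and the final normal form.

  start: ((x1 ∧ F) ∧ ¬x1) ∧ ((x1 ∨ x1) ∧ ¬x1)
  step 1: (F ∧ ¬x1) ∧ ((x1 ∨ x1) ∧ ¬x1)
  step 2: F ∧ ((x1 ∨ x1) ∧ ¬x1)
  step 3: F

Answer: normal form = F  (in 3 steps)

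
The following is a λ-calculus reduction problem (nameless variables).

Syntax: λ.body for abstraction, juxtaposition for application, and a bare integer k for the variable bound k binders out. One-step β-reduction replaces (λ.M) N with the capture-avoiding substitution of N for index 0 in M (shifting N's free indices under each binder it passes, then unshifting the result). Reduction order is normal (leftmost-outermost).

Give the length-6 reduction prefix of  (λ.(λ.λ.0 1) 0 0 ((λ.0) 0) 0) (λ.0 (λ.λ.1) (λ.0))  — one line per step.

  start: (λ.(λ.λ.0 1) 0 0 ((λ.0) 0) 0) (λ.0 (λ.λ.1) (λ.0))
  →1  (λ.λ.0 1) (λ.0 (λ.λ.1) (λ.0)) (λ.0 (λ.λ.1) (λ.0)) ((λ.0) (λ.0 (λ.λ.1) (λ.0))) (λ.0 (λ.λ.1) (λ.0))
  →2  (λ.0 (λ.0 (λ.λ.1) (λ.0))) (λ.0 (λ.λ.1) (λ.0)) ((λ.0) (λ.0 (λ.λ.1) (λ.0))) (λ.0 (λ.λ.1) (λ.0))
  →3  (λ.0 (λ.λ.1) (λ.0)) (λ.0 (λ.λ.1) (λ.0)) ((λ.0) (λ.0 (λ.λ.1) (λ.0))) (λ.0 (λ.λ.1) (λ.0))
  →4  (λ.0 (λ.λ.1) (λ.0)) (λ.λ.1) (λ.0) ((λ.0) (λ.0 (λ.λ.1) (λ.0))) (λ.0 (λ.λ.1) (λ.0))
  →5  (λ.λ.1) (λ.λ.1) (λ.0) (λ.0) ((λ.0) (λ.0 (λ.λ.1) (λ.0))) (λ.0 (λ.λ.1) (λ.0))
  →6  (λ.λ.λ.1) (λ.0) (λ.0) ((λ.0) (λ.0 (λ.λ.1) (λ.0))) (λ.0 (λ.λ.1) (λ.0))

Answer: after 6 steps: (λ.λ.λ.1) (λ.0) (λ.0) ((λ.0) (λ.0 (λ.λ.1) (λ.0))) (λ.0 (λ.λ.1) (λ.0))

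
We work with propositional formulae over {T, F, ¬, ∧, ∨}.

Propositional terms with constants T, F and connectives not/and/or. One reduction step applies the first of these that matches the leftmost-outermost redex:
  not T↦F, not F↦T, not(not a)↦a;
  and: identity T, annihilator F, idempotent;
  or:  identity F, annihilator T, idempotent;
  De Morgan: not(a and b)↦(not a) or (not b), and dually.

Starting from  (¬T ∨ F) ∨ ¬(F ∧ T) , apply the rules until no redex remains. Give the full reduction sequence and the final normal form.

  start: (¬T ∨ F) ∨ ¬(F ∧ T)
  step 1: ¬T ∨ ¬(F ∧ T)
  step 2: F ∨ ¬(F ∧ T)
  step 3: ¬(F ∧ T)
  step 4: ¬F ∨ ¬T
  step 5: T ∨ ¬T
  step 6: T

Answer: normal form = T  (in 6 steps)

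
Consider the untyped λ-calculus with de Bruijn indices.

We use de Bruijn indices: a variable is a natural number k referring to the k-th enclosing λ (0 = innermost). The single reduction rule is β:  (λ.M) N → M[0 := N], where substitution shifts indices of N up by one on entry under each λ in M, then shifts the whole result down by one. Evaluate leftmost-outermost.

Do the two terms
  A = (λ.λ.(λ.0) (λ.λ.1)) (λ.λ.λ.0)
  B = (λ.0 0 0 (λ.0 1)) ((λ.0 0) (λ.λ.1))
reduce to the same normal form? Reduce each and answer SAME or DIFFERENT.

Term A:
  start: (λ.λ.(λ.0) (λ.λ.1)) (λ.λ.λ.0)
  step 1: λ.(λ.0) (λ.λ.1)
  step 2: λ.λ.λ.1

Term B:
  start: (λ.0 0 0 (λ.0 1)) ((λ.0 0) (λ.λ.1))
  step 1: (λ.0 0) (λ.λ.1) ((λ.0 0) (λ.λ.1)) ((λ.0 0) (λ.λ.1)) (λ.0 ((λ.0 0) (λ.λ.1)))
  step 2: (λ.λ.1) (λ.λ.1) ((λ.0 0) (λ.λ.1)) ((λ.0 0) (λ.λ.1)) (λ.0 ((λ.0 0) (λ.λ.1)))
  step 3: (λ.λ.λ.1) ((λ.0 0) (λ.λ.1)) ((λ.0 0) (λ.λ.1)) (λ.0 ((λ.0 0) (λ.λ.1)))
  step 4: (λ.λ.1) ((λ.0 0) (λ.λ.1)) (λ.0 ((λ.0 0) (λ.λ.1)))
  step 5: (λ.(λ.0 0) (λ.λ.1)) (λ.0 ((λ.0 0) (λ.λ.1)))
  step 6: (λ.0 0) (λ.λ.1)
  step 7: (λ.λ.1) (λ.λ.1)
  step 8: λ.λ.λ.1

Answer: SAME — A ⇓ λ.λ.λ.1, B ⇓ λ.λ.λ.1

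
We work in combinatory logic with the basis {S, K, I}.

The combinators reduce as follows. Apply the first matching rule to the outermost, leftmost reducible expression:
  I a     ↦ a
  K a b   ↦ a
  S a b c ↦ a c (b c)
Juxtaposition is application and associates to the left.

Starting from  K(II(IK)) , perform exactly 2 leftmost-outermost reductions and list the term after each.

Answer: after 2 steps: K(IK)

Reduction:
  start: K(II(IK))
  step 1: K(I(IK))
  step 2: K(IK)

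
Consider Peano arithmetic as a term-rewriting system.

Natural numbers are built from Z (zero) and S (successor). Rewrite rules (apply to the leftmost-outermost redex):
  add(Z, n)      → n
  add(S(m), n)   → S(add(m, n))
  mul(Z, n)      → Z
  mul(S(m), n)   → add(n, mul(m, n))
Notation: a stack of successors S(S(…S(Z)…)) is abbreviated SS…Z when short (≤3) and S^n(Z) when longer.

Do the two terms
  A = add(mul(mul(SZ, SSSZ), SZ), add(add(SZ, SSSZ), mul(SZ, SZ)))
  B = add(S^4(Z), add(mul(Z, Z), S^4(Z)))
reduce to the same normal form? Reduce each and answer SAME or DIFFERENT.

Term A:
  start: add(mul(mul(SZ, SSSZ), SZ), add(add(SZ, SSSZ), mul(SZ, SZ)))
  [1] add(mul(add(SSSZ, mul(Z, SSSZ)), SZ), add(add(SZ, SSSZ), mul(SZ, SZ)))
  [2] add(mul(S(add(SSZ, mul(Z, SSSZ))), SZ), add(add(SZ, SSSZ), mul(SZ, SZ)))
  [3] add(add(SZ, mul(add(SSZ, mul(Z, SSSZ)), SZ)), add(add(SZ, SSSZ), mul(SZ, SZ)))
  [4] add(S(add(Z, mul(add(SSZ, mul(Z, SSSZ)), SZ))), add(add(SZ, SSSZ), mul(SZ, SZ)))
  [5] S(add(add(Z, mul(add(SSZ, mul(Z, SSSZ)), SZ)), add(add(SZ, SSSZ), mul(SZ, SZ))))
  [6] S(add(mul(add(SSZ, mul(Z, SSSZ)), SZ), add(add(SZ, SSSZ), mul(SZ, SZ))))
  [7] S(add(mul(S(add(SZ, mul(Z, SSSZ))), SZ), add(add(SZ, SSSZ), mul(SZ, SZ))))
  [8] S(add(add(SZ, mul(add(SZ, mul(Z, SSSZ)), SZ)), add(add(SZ, SSSZ), mul(SZ, SZ))))
  [9] S(add(S(add(Z, mul(add(SZ, mul(Z, SSSZ)), SZ))), add(add(SZ, SSSZ), mul(SZ, SZ))))
  [10] S(S(add(add(Z, mul(add(SZ, mul(Z, SSSZ)), SZ)), add(add(SZ, SSSZ), mul(SZ, SZ)))))
  [11] S(S(add(mul(add(SZ, mul(Z, SSSZ)), SZ), add(add(SZ, SSSZ), mul(SZ, SZ)))))
  [12] S(S(add(mul(S(add(Z, mul(Z, SSSZ))), SZ), add(add(SZ, SSSZ), mul(SZ, SZ)))))
  [13] S(S(add(add(SZ, mul(add(Z, mul(Z, SSSZ)), SZ)), add(add(SZ, SSSZ), mul(SZ, SZ)))))
  [14] S(S(add(S(add(Z, mul(add(Z, mul(Z, SSSZ)), SZ))), add(add(SZ, SSSZ), mul(SZ, SZ)))))
  [15] S(S(S(add(add(Z, mul(add(Z, mul(Z, SSSZ)), SZ)), add(add(SZ, SSSZ), mul(SZ, SZ))))))
  [16] S(S(S(add(mul(add(Z, mul(Z, SSSZ)), SZ), add(add(SZ, SSSZ), mul(SZ, SZ))))))
  [17] S(S(S(add(mul(mul(Z, SSSZ), SZ), add(add(SZ, SSSZ), mul(SZ, SZ))))))
  [18] S(S(S(add(mul(Z, SZ), add(add(SZ, SSSZ), mul(SZ, SZ))))))
  [19] S(S(S(add(Z, add(add(SZ, SSSZ), mul(SZ, SZ))))))
  [20] S(S(S(add(add(SZ, SSSZ), mul(SZ, SZ)))))
  [21] S(S(S(add(S(add(Z, SSSZ)), mul(SZ, SZ)))))
  [22] S(S(S(S(add(add(Z, SSSZ), mul(SZ, SZ))))))
  [23] S(S(S(S(add(SSSZ, mul(SZ, SZ))))))
  [24] S(S(S(S(S(add(SSZ, mul(SZ, SZ)))))))
  [25] S(S(S(S(S(S(add(SZ, mul(SZ, SZ))))))))
  [26] S(S(S(S(S(S(S(add(Z, mul(SZ, SZ)))))))))
  [27] S(S(S(S(S(S(S(mul(SZ, SZ))))))))
  [28] S(S(S(S(S(S(S(add(SZ, mul(Z, SZ)))))))))
  [29] S(S(S(S(S(S(S(S(add(Z, mul(Z, SZ))))))))))
  [30] S(S(S(S(S(S(S(S(mul(Z, SZ)))))))))
  [31] S^8(Z)

Term B:
  start: add(S^4(Z), add(mul(Z, Z), S^4(Z)))
  [1] S(add(SSSZ, add(mul(Z, Z), S^4(Z))))
  [2] S(S(add(SSZ, add(mul(Z, Z), S^4(Z)))))
  [3] S(S(S(add(SZ, add(mul(Z, Z), S^4(Z))))))
  [4] S(S(S(S(add(Z, add(mul(Z, Z), S^4(Z)))))))
  [5] S(S(S(S(add(mul(Z, Z), S^4(Z))))))
  [6] S(S(S(S(add(Z, S^4(Z))))))
  [7] S^8(Z)

Answer: SAME — A ⇓ S^8(Z), B ⇓ S^8(Z)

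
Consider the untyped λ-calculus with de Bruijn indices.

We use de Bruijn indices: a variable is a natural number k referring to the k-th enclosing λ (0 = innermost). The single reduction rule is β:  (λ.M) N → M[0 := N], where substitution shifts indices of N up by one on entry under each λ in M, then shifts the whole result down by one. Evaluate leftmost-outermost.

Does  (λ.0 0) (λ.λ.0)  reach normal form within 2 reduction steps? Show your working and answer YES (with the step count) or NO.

Answer: YES — reaches normal form λ.0 in 2 ≤ 2 steps

Derivation:
  start: (λ.0 0) (λ.λ.0)
  →1  (λ.λ.0) (λ.λ.0)
  →2  λ.0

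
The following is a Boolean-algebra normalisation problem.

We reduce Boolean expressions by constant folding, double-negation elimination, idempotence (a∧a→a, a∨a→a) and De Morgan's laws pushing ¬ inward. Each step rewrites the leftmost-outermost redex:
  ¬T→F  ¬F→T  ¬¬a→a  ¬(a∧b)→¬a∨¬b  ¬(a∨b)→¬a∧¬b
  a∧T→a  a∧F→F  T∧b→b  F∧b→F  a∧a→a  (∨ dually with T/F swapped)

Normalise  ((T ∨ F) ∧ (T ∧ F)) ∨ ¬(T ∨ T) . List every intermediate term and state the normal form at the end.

Answer: normal form = F  (in 7 steps)

Derivation:
  start: ((T ∨ F) ∧ (T ∧ F)) ∨ ¬(T ∨ T)
  →1  (T ∧ (T ∧ F)) ∨ ¬(T ∨ T)
  →2  (T ∧ F) ∨ ¬(T ∨ T)
  →3  F ∨ ¬(T ∨ T)
  →4  ¬(T ∨ T)
  →5  ¬T ∧ ¬T
  →6  ¬T
  →7  F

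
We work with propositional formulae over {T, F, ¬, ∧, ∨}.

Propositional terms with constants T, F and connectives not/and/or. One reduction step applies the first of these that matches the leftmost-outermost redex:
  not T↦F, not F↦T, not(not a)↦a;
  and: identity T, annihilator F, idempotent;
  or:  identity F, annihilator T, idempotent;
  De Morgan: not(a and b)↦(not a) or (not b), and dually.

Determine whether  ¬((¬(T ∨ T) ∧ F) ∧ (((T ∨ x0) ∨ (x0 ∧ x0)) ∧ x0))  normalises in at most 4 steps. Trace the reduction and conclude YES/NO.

  start: ¬((¬(T ∨ T) ∧ F) ∧ (((T ∨ x0) ∨ (x0 ∧ x0)) ∧ x0))
  →1  ¬(¬(T ∨ T) ∧ F) ∨ ¬(((T ∨ x0) ∨ (x0 ∧ x0)) ∧ x0)
  →2  (¬¬(T ∨ T) ∨ ¬F) ∨ ¬(((T ∨ x0) ∨ (x0 ∧ x0)) ∧ x0)
  →3  ((T ∨ T) ∨ ¬F) ∨ ¬(((T ∨ x0) ∨ (x0 ∧ x0)) ∧ x0)
  →4  (T ∨ ¬F) ∨ ¬(((T ∨ x0) ∨ (x0 ∧ x0)) ∧ x0)

Answer: NO — after 4 steps the term is (T ∨ ¬F) ∨ ¬(((T ∨ x0) ∨ (x0 ∧ x0)) ∧ x0), not yet normal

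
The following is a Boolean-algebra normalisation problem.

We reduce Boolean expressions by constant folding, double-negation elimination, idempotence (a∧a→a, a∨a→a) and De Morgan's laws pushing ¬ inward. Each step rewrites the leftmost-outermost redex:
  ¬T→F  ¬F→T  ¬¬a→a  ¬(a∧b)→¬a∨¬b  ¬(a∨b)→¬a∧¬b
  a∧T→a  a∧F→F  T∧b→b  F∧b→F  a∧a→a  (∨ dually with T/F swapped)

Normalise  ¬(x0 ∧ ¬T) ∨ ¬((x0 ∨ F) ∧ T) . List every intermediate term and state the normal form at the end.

  start: ¬(x0 ∧ ¬T) ∨ ¬((x0 ∨ F) ∧ T)
  →1  (¬x0 ∨ ¬¬T) ∨ ¬((x0 ∨ F) ∧ T)
  →2  (¬x0 ∨ T) ∨ ¬((x0 ∨ F) ∧ T)
  →3  T ∨ ¬((x0 ∨ F) ∧ T)
  →4  T

Answer: normal form = T  (in 4 steps)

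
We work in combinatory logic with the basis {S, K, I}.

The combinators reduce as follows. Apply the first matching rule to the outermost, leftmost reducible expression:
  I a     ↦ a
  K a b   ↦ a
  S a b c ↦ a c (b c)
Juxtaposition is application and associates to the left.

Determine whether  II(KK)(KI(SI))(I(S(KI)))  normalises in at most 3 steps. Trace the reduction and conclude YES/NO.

  start: II(KK)(KI(SI))(I(S(KI)))
  step 1: I(KK)(KI(SI))(I(S(KI)))
  step 2: KK(KI(SI))(I(S(KI)))
  step 3: K(I(S(KI)))

Answer: NO — after 3 steps the term is K(I(S(KI))), not yet normal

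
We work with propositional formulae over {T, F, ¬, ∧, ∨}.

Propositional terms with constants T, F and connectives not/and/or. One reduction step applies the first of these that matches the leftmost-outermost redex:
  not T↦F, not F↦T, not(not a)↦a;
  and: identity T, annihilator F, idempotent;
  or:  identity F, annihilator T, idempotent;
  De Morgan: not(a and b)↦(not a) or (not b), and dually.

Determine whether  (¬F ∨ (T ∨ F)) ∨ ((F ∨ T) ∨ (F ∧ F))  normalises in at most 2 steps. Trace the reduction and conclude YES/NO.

Answer: NO — after 2 steps the term is T ∨ ((F ∨ T) ∨ (F ∧ F)), not yet normal

Derivation:
  start: (¬F ∨ (T ∨ F)) ∨ ((F ∨ T) ∨ (F ∧ F))
  [1] (T ∨ (T ∨ F)) ∨ ((F ∨ T) ∨ (F ∧ F))
  [2] T ∨ ((F ∨ T) ∨ (F ∧ F))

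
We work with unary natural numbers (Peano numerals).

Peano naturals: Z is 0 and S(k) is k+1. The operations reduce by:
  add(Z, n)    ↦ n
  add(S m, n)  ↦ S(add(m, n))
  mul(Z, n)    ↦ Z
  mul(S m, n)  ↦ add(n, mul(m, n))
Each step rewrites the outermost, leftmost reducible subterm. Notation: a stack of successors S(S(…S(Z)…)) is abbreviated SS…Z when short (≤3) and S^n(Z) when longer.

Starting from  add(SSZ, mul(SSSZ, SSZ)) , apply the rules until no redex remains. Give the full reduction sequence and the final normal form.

  start: add(SSZ, mul(SSSZ, SSZ))
  [1] S(add(SZ, mul(SSSZ, SSZ)))
  [2] S(S(add(Z, mul(SSSZ, SSZ))))
  [3] S(S(mul(SSSZ, SSZ)))
  [4] S(S(add(SSZ, mul(SSZ, SSZ))))
  [5] S(S(S(add(SZ, mul(SSZ, SSZ)))))
  [6] S(S(S(S(add(Z, mul(SSZ, SSZ))))))
  [7] S(S(S(S(mul(SSZ, SSZ)))))
  [8] S(S(S(S(add(SSZ, mul(SZ, SSZ))))))
  [9] S(S(S(S(S(add(SZ, mul(SZ, SSZ)))))))
  [10] S(S(S(S(S(S(add(Z, mul(SZ, SSZ))))))))
  [11] S(S(S(S(S(S(mul(SZ, SSZ)))))))
  [12] S(S(S(S(S(S(add(SSZ, mul(Z, SSZ))))))))
  [13] S(S(S(S(S(S(S(add(SZ, mul(Z, SSZ)))))))))
  [14] S(S(S(S(S(S(S(S(add(Z, mul(Z, SSZ))))))))))
  [15] S(S(S(S(S(S(S(S(mul(Z, SSZ)))))))))
  [16] S^8(Z)

Answer: normal form = S^8(Z)  (in 16 steps)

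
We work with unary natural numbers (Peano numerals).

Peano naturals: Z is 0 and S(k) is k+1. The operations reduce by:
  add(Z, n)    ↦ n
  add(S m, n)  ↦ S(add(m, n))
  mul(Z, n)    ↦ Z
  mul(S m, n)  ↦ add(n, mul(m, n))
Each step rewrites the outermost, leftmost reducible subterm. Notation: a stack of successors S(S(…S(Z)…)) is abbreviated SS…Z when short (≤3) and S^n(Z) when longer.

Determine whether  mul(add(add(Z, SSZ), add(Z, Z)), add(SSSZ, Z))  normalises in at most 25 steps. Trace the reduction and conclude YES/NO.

Answer: YES — reaches normal form S^6(Z) in 24 ≤ 25 steps

Reduction:
  start: mul(add(add(Z, SSZ), add(Z, Z)), add(SSSZ, Z))
  →1  mul(add(SSZ, add(Z, Z)), add(SSSZ, Z))
  →2  mul(S(add(SZ, add(Z, Z))), add(SSSZ, Z))
  →3  add(add(SSSZ, Z), mul(add(SZ, add(Z, Z)), add(SSSZ, Z)))
  →4  add(S(add(SSZ, Z)), mul(add(SZ, add(Z, Z)), add(SSSZ, Z)))
  →5  S(add(add(SSZ, Z), mul(add(SZ, add(Z, Z)), add(SSSZ, Z))))
  →6  S(add(S(add(SZ, Z)), mul(add(SZ, add(Z, Z)), add(SSSZ, Z))))
  →7  S(S(add(add(SZ, Z), mul(add(SZ, add(Z, Z)), add(SSSZ, Z)))))
  →8  S(S(add(S(add(Z, Z)), mul(add(SZ, add(Z, Z)), add(SSSZ, Z)))))
  →9  S(S(S(add(add(Z, Z), mul(add(SZ, add(Z, Z)), add(SSSZ, Z))))))
  →10  S(S(S(add(Z, mul(add(SZ, add(Z, Z)), add(SSSZ, Z))))))
  →11  S(S(S(mul(add(SZ, add(Z, Z)), add(SSSZ, Z)))))
  →12  S(S(S(mul(S(add(Z, add(Z, Z))), add(SSSZ, Z)))))
  →13  S(S(S(add(add(SSSZ, Z), mul(add(Z, add(Z, Z)), add(SSSZ, Z))))))
  →14  S(S(S(add(S(add(SSZ, Z)), mul(add(Z, add(Z, Z)), add(SSSZ, Z))))))
  →15  S(S(S(S(add(add(SSZ, Z), mul(add(Z, add(Z, Z)), add(SSSZ, Z)))))))
  →16  S(S(S(S(add(S(add(SZ, Z)), mul(add(Z, add(Z, Z)), add(SSSZ, Z)))))))
  →17  S(S(S(S(S(add(add(SZ, Z), mul(add(Z, add(Z, Z)), add(SSSZ, Z))))))))
  →18  S(S(S(S(S(add(S(add(Z, Z)), mul(add(Z, add(Z, Z)), add(SSSZ, Z))))))))
  →19  S(S(S(S(S(S(add(add(Z, Z), mul(add(Z, add(Z, Z)), add(SSSZ, Z)))))))))
  →20  S(S(S(S(S(S(add(Z, mul(add(Z, add(Z, Z)), add(SSSZ, Z)))))))))
  →21  S(S(S(S(S(S(mul(add(Z, add(Z, Z)), add(SSSZ, Z))))))))
  →22  S(S(S(S(S(S(mul(add(Z, Z), add(SSSZ, Z))))))))
  →23  S(S(S(S(S(S(mul(Z, add(SSSZ, Z))))))))
  →24  S^6(Z)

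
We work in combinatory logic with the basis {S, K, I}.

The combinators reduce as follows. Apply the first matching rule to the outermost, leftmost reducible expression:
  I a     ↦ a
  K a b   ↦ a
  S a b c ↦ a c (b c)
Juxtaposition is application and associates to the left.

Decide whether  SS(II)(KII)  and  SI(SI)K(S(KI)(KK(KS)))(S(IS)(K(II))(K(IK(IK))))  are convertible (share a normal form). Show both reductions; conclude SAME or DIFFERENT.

Term A:
  start: SS(II)(KII)
  →1  S(KII)(II(KII))
  →2  SI(II(KII))
  →3  SI(I(KII))
  →4  SI(KII)
  →5  SII

Term B:
  start: SI(SI)K(S(KI)(KK(KS)))(S(IS)(K(II))(K(IK(IK))))
  →1  IK(SIK)(S(KI)(KK(KS)))(S(IS)(K(II))(K(IK(IK))))
  →2  K(SIK)(S(KI)(KK(KS)))(S(IS)(K(II))(K(IK(IK))))
  →3  SIK(S(IS)(K(II))(K(IK(IK))))
  →4  I(S(IS)(K(II))(K(IK(IK))))(K(S(IS)(K(II))(K(IK(IK)))))
  →5  S(IS)(K(II))(K(IK(IK)))(K(S(IS)(K(II))(K(IK(IK)))))
  →6  IS(K(IK(IK)))(K(II)(K(IK(IK))))(K(S(IS)(K(II))(K(IK(IK)))))
  →7  S(K(IK(IK)))(K(II)(K(IK(IK))))(K(S(IS)(K(II))(K(IK(IK)))))
  →8  K(IK(IK))(K(S(IS)(K(II))(K(IK(IK)))))(K(II)(K(IK(IK)))(K(S(IS)(K(II))(K(IK(IK))))))
  →9  IK(IK)(K(II)(K(IK(IK)))(K(S(IS)(K(II))(K(IK(IK))))))
  →10  K(IK)(K(II)(K(IK(IK)))(K(S(IS)(K(II))(K(IK(IK))))))
  →11  IK
  →12  K

Answer: DIFFERENT — A ⇓ SII, B ⇓ K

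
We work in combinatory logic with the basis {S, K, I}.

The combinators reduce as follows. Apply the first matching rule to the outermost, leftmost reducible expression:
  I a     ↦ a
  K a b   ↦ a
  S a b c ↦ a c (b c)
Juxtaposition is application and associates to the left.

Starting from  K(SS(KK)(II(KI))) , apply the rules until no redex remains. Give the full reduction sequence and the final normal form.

  start: K(SS(KK)(II(KI)))
  →1  K(S(II(KI))(KK(II(KI))))
  →2  K(S(I(KI))(KK(II(KI))))
  →3  K(S(KI)(KK(II(KI))))
  →4  K(S(KI)K)

Answer: normal form = K(S(KI)K)  (in 4 steps)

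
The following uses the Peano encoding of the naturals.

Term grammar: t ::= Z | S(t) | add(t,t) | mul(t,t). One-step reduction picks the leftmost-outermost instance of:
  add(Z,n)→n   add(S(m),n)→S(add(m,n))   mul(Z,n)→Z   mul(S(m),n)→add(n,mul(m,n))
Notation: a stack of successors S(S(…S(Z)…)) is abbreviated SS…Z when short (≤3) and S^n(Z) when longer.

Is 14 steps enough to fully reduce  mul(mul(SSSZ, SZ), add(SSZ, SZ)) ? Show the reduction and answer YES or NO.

  start: mul(mul(SSSZ, SZ), add(SSZ, SZ))
  [1] mul(add(SZ, mul(SSZ, SZ)), add(SSZ, SZ))
  [2] mul(S(add(Z, mul(SSZ, SZ))), add(SSZ, SZ))
  [3] add(add(SSZ, SZ), mul(add(Z, mul(SSZ, SZ)), add(SSZ, SZ)))
  [4] add(S(add(SZ, SZ)), mul(add(Z, mul(SSZ, SZ)), add(SSZ, SZ)))
  [5] S(add(add(SZ, SZ), mul(add(Z, mul(SSZ, SZ)), add(SSZ, SZ))))
  [6] S(add(S(add(Z, SZ)), mul(add(Z, mul(SSZ, SZ)), add(SSZ, SZ))))
  [7] S(S(add(add(Z, SZ), mul(add(Z, mul(SSZ, SZ)), add(SSZ, SZ)))))
  [8] S(S(add(SZ, mul(add(Z, mul(SSZ, SZ)), add(SSZ, SZ)))))
  [9] S(S(S(add(Z, mul(add(Z, mul(SSZ, SZ)), add(SSZ, SZ))))))
  [10] S(S(S(mul(add(Z, mul(SSZ, SZ)), add(SSZ, SZ)))))
  [11] S(S(S(mul(mul(SSZ, SZ), add(SSZ, SZ)))))
  [12] S(S(S(mul(add(SZ, mul(SZ, SZ)), add(SSZ, SZ)))))
  [13] S(S(S(mul(S(add(Z, mul(SZ, SZ))), add(SSZ, SZ)))))
  [14] S(S(S(add(add(SSZ, SZ), mul(add(Z, mul(SZ, SZ)), add(SSZ, SZ))))))

Answer: NO — after 14 steps the term is S(S(S(add(add(SSZ, SZ), mul(add(Z, mul(SZ, SZ)), add(SSZ, SZ)))))), not yet normal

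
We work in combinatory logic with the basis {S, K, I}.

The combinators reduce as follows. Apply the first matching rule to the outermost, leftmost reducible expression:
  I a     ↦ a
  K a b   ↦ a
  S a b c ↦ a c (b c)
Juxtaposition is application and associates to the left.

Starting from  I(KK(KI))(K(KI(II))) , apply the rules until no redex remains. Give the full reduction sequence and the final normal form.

Answer: normal form = K(KI)  (in 3 steps)

Working:
  start: I(KK(KI))(K(KI(II)))
  step 1: KK(KI)(K(KI(II)))
  step 2: K(K(KI(II)))
  step 3: K(KI)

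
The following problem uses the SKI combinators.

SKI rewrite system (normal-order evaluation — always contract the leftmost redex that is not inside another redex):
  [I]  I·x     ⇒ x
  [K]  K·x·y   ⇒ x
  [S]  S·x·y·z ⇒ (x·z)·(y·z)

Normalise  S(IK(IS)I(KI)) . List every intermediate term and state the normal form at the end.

  start: S(IK(IS)I(KI))
  step 1: S(K(IS)I(KI))
  step 2: S(IS(KI))
  step 3: S(S(KI))

Answer: normal form = S(S(KI))  (in 3 steps)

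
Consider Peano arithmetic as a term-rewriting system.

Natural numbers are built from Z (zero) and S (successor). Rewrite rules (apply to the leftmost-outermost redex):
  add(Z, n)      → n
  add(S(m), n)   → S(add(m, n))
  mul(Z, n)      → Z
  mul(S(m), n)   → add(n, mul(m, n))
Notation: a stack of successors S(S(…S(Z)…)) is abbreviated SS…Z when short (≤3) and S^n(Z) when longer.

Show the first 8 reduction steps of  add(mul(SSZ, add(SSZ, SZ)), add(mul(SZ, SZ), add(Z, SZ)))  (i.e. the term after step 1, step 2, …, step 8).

Answer: after 8 steps: S(S(add(add(SZ, mul(SZ, add(SSZ, SZ))), add(mul(SZ, SZ), add(Z, SZ)))))

Working:
  start: add(mul(SSZ, add(SSZ, SZ)), add(mul(SZ, SZ), add(Z, SZ)))
  [1] add(add(add(SSZ, SZ), mul(SZ, add(SSZ, SZ))), add(mul(SZ, SZ), add(Z, SZ)))
  [2] add(add(S(add(SZ, SZ)), mul(SZ, add(SSZ, SZ))), add(mul(SZ, SZ), add(Z, SZ)))
  [3] add(S(add(add(SZ, SZ), mul(SZ, add(SSZ, SZ)))), add(mul(SZ, SZ), add(Z, SZ)))
  [4] S(add(add(add(SZ, SZ), mul(SZ, add(SSZ, SZ))), add(mul(SZ, SZ), add(Z, SZ))))
  [5] S(add(add(S(add(Z, SZ)), mul(SZ, add(SSZ, SZ))), add(mul(SZ, SZ), add(Z, SZ))))
  [6] S(add(S(add(add(Z, SZ), mul(SZ, add(SSZ, SZ)))), add(mul(SZ, SZ), add(Z, SZ))))
  [7] S(S(add(add(add(Z, SZ), mul(SZ, add(SSZ, SZ))), add(mul(SZ, SZ), add(Z, SZ)))))
  [8] S(S(add(add(SZ, mul(SZ, add(SSZ, SZ))), add(mul(SZ, SZ), add(Z, SZ)))))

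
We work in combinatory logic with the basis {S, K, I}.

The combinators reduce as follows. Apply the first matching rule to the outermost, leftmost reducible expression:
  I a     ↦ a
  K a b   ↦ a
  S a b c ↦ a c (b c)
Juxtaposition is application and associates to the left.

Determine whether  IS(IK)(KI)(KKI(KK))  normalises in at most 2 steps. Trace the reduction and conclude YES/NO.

Answer: NO — after 2 steps the term is IK(KKI(KK))(KI(KKI(KK))), not yet normal

Derivation:
  start: IS(IK)(KI)(KKI(KK))
  →1  S(IK)(KI)(KKI(KK))
  →2  IK(KKI(KK))(KI(KKI(KK)))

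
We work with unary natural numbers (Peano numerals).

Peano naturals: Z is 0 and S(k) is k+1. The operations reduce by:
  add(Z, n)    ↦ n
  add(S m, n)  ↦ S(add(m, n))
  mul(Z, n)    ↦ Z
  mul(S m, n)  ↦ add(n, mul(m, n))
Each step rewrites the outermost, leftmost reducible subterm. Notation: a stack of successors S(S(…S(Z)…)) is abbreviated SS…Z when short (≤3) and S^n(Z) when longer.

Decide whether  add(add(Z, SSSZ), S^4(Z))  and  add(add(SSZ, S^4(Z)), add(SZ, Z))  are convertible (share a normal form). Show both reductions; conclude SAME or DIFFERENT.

Answer: SAME — A ⇓ S^7(Z), B ⇓ S^7(Z)

Reduction:
Term A:
  start: add(add(Z, SSSZ), S^4(Z))
  →1  add(SSSZ, S^4(Z))
  →2  S(add(SSZ, S^4(Z)))
  →3  S(S(add(SZ, S^4(Z))))
  →4  S(S(S(add(Z, S^4(Z)))))
  →5  S^7(Z)

Term B:
  start: add(add(SSZ, S^4(Z)), add(SZ, Z))
  →1  add(S(add(SZ, S^4(Z))), add(SZ, Z))
  →2  S(add(add(SZ, S^4(Z)), add(SZ, Z)))
  →3  S(add(S(add(Z, S^4(Z))), add(SZ, Z)))
  →4  S(S(add(add(Z, S^4(Z)), add(SZ, Z))))
  →5  S(S(add(S^4(Z), add(SZ, Z))))
  →6  S(S(S(add(SSSZ, add(SZ, Z)))))
  →7  S(S(S(S(add(SSZ, add(SZ, Z))))))
  →8  S(S(S(S(S(add(SZ, add(SZ, Z)))))))
  →9  S(S(S(S(S(S(add(Z, add(SZ, Z))))))))
  →10  S(S(S(S(S(S(add(SZ, Z)))))))
  →11  S(S(S(S(S(S(S(add(Z, Z))))))))
  →12  S^7(Z)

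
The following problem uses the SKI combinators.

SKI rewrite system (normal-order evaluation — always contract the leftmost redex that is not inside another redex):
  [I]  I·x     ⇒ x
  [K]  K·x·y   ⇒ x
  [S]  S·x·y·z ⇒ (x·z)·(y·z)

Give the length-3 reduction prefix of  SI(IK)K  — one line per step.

  start: SI(IK)K
  step 1: IK(IKK)
  step 2: K(IKK)
  step 3: K(KK)

Answer: after 3 steps: K(KK)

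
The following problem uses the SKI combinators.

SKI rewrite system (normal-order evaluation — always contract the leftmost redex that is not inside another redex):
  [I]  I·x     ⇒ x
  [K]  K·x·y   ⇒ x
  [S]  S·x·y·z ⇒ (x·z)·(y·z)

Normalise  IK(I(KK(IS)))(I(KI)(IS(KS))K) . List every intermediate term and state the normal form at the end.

  start: IK(I(KK(IS)))(I(KI)(IS(KS))K)
  →1  K(I(KK(IS)))(I(KI)(IS(KS))K)
  →2  I(KK(IS))
  →3  KK(IS)
  →4  K

Answer: normal form = K  (in 4 steps)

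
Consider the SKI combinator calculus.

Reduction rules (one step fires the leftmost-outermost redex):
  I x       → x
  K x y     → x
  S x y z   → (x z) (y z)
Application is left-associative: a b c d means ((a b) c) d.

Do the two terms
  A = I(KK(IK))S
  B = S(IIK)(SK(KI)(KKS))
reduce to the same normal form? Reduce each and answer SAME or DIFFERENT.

Answer: DIFFERENT — A ⇓ KS, B ⇓ SKK

Working:
Term A:
  start: I(KK(IK))S
  →1  KK(IK)S
  →2  KS

Term B:
  start: S(IIK)(SK(KI)(KKS))
  →1  S(IK)(SK(KI)(KKS))
  →2  SK(SK(KI)(KKS))
  →3  SK(K(KKS)(KI(KKS)))
  →4  SK(KKS)
  →5  SKK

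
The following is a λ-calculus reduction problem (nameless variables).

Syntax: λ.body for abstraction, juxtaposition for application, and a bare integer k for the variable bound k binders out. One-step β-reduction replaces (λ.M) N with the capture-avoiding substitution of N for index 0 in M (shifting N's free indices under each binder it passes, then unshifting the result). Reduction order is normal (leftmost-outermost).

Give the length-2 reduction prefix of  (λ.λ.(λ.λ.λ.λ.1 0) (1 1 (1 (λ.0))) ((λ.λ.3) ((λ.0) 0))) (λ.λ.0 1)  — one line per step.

Answer: after 2 steps: λ.(λ.λ.λ.1 0) ((λ.λ.λ.λ.0 1) ((λ.0) 0))

Reduction:
  start: (λ.λ.(λ.λ.λ.λ.1 0) (1 1 (1 (λ.0))) ((λ.λ.3) ((λ.0) 0))) (λ.λ.0 1)
  →1  λ.(λ.λ.λ.λ.1 0) ((λ.λ.0 1) (λ.λ.0 1) ((λ.λ.0 1) (λ.0))) ((λ.λ.λ.λ.0 1) ((λ.0) 0))
  →2  λ.(λ.λ.λ.1 0) ((λ.λ.λ.λ.0 1) ((λ.0) 0))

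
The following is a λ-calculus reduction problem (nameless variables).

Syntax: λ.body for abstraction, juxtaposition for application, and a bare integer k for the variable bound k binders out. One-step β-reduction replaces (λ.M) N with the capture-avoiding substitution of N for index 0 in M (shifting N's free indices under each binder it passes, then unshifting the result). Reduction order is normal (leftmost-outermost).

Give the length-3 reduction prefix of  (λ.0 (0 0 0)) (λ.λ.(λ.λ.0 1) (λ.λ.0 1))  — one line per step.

Answer: after 3 steps: λ.λ.0 (λ.λ.0 1)

Working:
  start: (λ.0 (0 0 0)) (λ.λ.(λ.λ.0 1) (λ.λ.0 1))
  [1] (λ.λ.(λ.λ.0 1) (λ.λ.0 1)) ((λ.λ.(λ.λ.0 1) (λ.λ.0 1)) (λ.λ.(λ.λ.0 1) (λ.λ.0 1)) (λ.λ.(λ.λ.0 1) (λ.λ.0 1)))
  [2] λ.(λ.λ.0 1) (λ.λ.0 1)
  [3] λ.λ.0 (λ.λ.0 1)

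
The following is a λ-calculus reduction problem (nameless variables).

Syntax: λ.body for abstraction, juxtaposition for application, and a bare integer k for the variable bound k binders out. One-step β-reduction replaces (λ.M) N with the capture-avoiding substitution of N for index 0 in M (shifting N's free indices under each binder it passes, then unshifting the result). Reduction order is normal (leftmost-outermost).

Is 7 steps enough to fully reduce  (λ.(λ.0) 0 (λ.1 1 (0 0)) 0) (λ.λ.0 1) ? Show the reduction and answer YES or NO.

  start: (λ.(λ.0) 0 (λ.1 1 (0 0)) 0) (λ.λ.0 1)
  →1  (λ.0) (λ.λ.0 1) (λ.(λ.λ.0 1) (λ.λ.0 1) (0 0)) (λ.λ.0 1)
  →2  (λ.λ.0 1) (λ.(λ.λ.0 1) (λ.λ.0 1) (0 0)) (λ.λ.0 1)
  →3  (λ.0 (λ.(λ.λ.0 1) (λ.λ.0 1) (0 0))) (λ.λ.0 1)
  →4  (λ.λ.0 1) (λ.(λ.λ.0 1) (λ.λ.0 1) (0 0))
  →5  λ.0 (λ.(λ.λ.0 1) (λ.λ.0 1) (0 0))
  →6  λ.0 (λ.(λ.0 (λ.λ.0 1)) (0 0))
  →7  λ.0 (λ.0 0 (λ.λ.0 1))

Answer: YES — reaches normal form λ.0 (λ.0 0 (λ.λ.0 1)) in 7 ≤ 7 steps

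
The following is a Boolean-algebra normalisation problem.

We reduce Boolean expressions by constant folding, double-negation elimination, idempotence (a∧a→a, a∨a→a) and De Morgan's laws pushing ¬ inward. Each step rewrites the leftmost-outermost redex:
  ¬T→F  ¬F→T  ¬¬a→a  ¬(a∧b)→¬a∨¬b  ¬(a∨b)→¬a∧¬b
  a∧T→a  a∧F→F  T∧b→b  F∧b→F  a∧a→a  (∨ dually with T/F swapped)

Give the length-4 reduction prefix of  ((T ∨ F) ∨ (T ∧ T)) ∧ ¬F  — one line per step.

  start: ((T ∨ F) ∨ (T ∧ T)) ∧ ¬F
  [1] (T ∨ (T ∧ T)) ∧ ¬F
  [2] T ∧ ¬F
  [3] ¬F
  [4] T

Answer: after 4 steps: T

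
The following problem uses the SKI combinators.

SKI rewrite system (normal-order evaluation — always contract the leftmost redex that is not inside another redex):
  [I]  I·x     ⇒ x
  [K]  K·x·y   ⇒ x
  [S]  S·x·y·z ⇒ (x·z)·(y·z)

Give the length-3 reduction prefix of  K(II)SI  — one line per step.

  start: K(II)SI
  step 1: III
  step 2: II
  step 3: I

Answer: after 3 steps: I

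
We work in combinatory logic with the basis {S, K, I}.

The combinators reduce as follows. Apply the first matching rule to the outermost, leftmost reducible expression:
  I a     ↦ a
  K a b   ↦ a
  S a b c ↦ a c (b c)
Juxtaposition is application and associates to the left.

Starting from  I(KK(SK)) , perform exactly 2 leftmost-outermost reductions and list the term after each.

Answer: after 2 steps: K

Derivation:
  start: I(KK(SK))
  [1] KK(SK)
  [2] K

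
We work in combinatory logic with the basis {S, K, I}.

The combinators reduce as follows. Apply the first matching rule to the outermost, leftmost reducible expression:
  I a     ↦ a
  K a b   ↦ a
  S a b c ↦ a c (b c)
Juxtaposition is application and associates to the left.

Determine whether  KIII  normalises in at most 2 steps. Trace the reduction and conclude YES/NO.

  start: KIII
  [1] II
  [2] I

Answer: YES — reaches normal form I in 2 ≤ 2 steps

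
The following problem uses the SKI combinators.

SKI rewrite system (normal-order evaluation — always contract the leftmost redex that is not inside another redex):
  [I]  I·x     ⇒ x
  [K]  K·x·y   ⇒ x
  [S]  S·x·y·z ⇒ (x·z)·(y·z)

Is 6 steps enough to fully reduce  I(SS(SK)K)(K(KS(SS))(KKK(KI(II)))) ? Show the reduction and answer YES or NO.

Answer: YES — reaches normal form S in 6 ≤ 6 steps

Reduction:
  start: I(SS(SK)K)(K(KS(SS))(KKK(KI(II))))
  step 1: SS(SK)K(K(KS(SS))(KKK(KI(II))))
  step 2: SK(SKK)(K(KS(SS))(KKK(KI(II))))
  step 3: K(K(KS(SS))(KKK(KI(II))))(SKK(K(KS(SS))(KKK(KI(II)))))
  step 4: K(KS(SS))(KKK(KI(II)))
  step 5: KS(SS)
  step 6: S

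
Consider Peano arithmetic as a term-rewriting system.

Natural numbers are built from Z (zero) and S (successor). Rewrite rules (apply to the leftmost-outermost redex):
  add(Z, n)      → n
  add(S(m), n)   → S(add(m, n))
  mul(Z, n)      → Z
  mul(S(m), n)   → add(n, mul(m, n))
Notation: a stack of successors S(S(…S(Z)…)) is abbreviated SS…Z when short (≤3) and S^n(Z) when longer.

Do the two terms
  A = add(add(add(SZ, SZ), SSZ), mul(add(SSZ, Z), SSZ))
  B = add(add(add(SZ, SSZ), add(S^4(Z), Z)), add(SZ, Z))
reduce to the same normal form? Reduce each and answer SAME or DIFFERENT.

Term A:
  start: add(add(add(SZ, SZ), SSZ), mul(add(SSZ, Z), SSZ))
  step 1: add(add(S(add(Z, SZ)), SSZ), mul(add(SSZ, Z), SSZ))
  step 2: add(S(add(add(Z, SZ), SSZ)), mul(add(SSZ, Z), SSZ))
  step 3: S(add(add(add(Z, SZ), SSZ), mul(add(SSZ, Z), SSZ)))
  step 4: S(add(add(SZ, SSZ), mul(add(SSZ, Z), SSZ)))
  step 5: S(add(S(add(Z, SSZ)), mul(add(SSZ, Z), SSZ)))
  step 6: S(S(add(add(Z, SSZ), mul(add(SSZ, Z), SSZ))))
  step 7: S(S(add(SSZ, mul(add(SSZ, Z), SSZ))))
  step 8: S(S(S(add(SZ, mul(add(SSZ, Z), SSZ)))))
  step 9: S(S(S(S(add(Z, mul(add(SSZ, Z), SSZ))))))
  step 10: S(S(S(S(mul(add(SSZ, Z), SSZ)))))
  step 11: S(S(S(S(mul(S(add(SZ, Z)), SSZ)))))
  step 12: S(S(S(S(add(SSZ, mul(add(SZ, Z), SSZ))))))
  step 13: S(S(S(S(S(add(SZ, mul(add(SZ, Z), SSZ)))))))
  step 14: S(S(S(S(S(S(add(Z, mul(add(SZ, Z), SSZ))))))))
  step 15: S(S(S(S(S(S(mul(add(SZ, Z), SSZ)))))))
  step 16: S(S(S(S(S(S(mul(S(add(Z, Z)), SSZ)))))))
  step 17: S(S(S(S(S(S(add(SSZ, mul(add(Z, Z), SSZ))))))))
  step 18: S(S(S(S(S(S(S(add(SZ, mul(add(Z, Z), SSZ)))))))))
  step 19: S(S(S(S(S(S(S(S(add(Z, mul(add(Z, Z), SSZ))))))))))
  step 20: S(S(S(S(S(S(S(S(mul(add(Z, Z), SSZ)))))))))
  step 21: S(S(S(S(S(S(S(S(mul(Z, SSZ)))))))))
  step 22: S^8(Z)

Term B:
  start: add(add(add(SZ, SSZ), add(S^4(Z), Z)), add(SZ, Z))
  step 1: add(add(S(add(Z, SSZ)), add(S^4(Z), Z)), add(SZ, Z))
  step 2: add(S(add(add(Z, SSZ), add(S^4(Z), Z))), add(SZ, Z))
  step 3: S(add(add(add(Z, SSZ), add(S^4(Z), Z)), add(SZ, Z)))
  step 4: S(add(add(SSZ, add(S^4(Z), Z)), add(SZ, Z)))
  step 5: S(add(S(add(SZ, add(S^4(Z), Z))), add(SZ, Z)))
  step 6: S(S(add(add(SZ, add(S^4(Z), Z)), add(SZ, Z))))
  step 7: S(S(add(S(add(Z, add(S^4(Z), Z))), add(SZ, Z))))
  step 8: S(S(S(add(add(Z, add(S^4(Z), Z)), add(SZ, Z)))))
  step 9: S(S(S(add(add(S^4(Z), Z), add(SZ, Z)))))
  step 10: S(S(S(add(S(add(SSSZ, Z)), add(SZ, Z)))))
  step 11: S(S(S(S(add(add(SSSZ, Z), add(SZ, Z))))))
  step 12: S(S(S(S(add(S(add(SSZ, Z)), add(SZ, Z))))))
  step 13: S(S(S(S(S(add(add(SSZ, Z), add(SZ, Z)))))))
  step 14: S(S(S(S(S(add(S(add(SZ, Z)), add(SZ, Z)))))))
  step 15: S(S(S(S(S(S(add(add(SZ, Z), add(SZ, Z))))))))
  step 16: S(S(S(S(S(S(add(S(add(Z, Z)), add(SZ, Z))))))))
  step 17: S(S(S(S(S(S(S(add(add(Z, Z), add(SZ, Z)))))))))
  step 18: S(S(S(S(S(S(S(add(Z, add(SZ, Z)))))))))
  step 19: S(S(S(S(S(S(S(add(SZ, Z))))))))
  step 20: S(S(S(S(S(S(S(S(add(Z, Z)))))))))
  step 21: S^8(Z)

Answer: SAME — A ⇓ S^8(Z), B ⇓ S^8(Z)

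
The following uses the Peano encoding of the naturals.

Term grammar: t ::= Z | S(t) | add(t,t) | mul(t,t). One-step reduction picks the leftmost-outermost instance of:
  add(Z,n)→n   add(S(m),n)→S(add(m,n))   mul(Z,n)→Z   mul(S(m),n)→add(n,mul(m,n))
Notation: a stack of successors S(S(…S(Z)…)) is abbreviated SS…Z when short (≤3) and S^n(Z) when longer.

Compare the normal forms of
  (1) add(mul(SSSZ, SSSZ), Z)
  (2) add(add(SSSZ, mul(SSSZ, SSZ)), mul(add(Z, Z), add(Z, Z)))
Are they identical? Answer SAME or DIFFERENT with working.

Answer: SAME — A ⇓ S^9(Z), B ⇓ S^9(Z)

Reduction:
Term A:
  start: add(mul(SSSZ, SSSZ), Z)
  step 1: add(add(SSSZ, mul(SSZ, SSSZ)), Z)
  step 2: add(S(add(SSZ, mul(SSZ, SSSZ))), Z)
  step 3: S(add(add(SSZ, mul(SSZ, SSSZ)), Z))
  step 4: S(add(S(add(SZ, mul(SSZ, SSSZ))), Z))
  step 5: S(S(add(add(SZ, mul(SSZ, SSSZ)), Z)))
  step 6: S(S(add(S(add(Z, mul(SSZ, SSSZ))), Z)))
  step 7: S(S(S(add(add(Z, mul(SSZ, SSSZ)), Z))))
  step 8: S(S(S(add(mul(SSZ, SSSZ), Z))))
  step 9: S(S(S(add(add(SSSZ, mul(SZ, SSSZ)), Z))))
  step 10: S(S(S(add(S(add(SSZ, mul(SZ, SSSZ))), Z))))
  step 11: S(S(S(S(add(add(SSZ, mul(SZ, SSSZ)), Z)))))
  step 12: S(S(S(S(add(S(add(SZ, mul(SZ, SSSZ))), Z)))))
  step 13: S(S(S(S(S(add(add(SZ, mul(SZ, SSSZ)), Z))))))
  step 14: S(S(S(S(S(add(S(add(Z, mul(SZ, SSSZ))), Z))))))
  step 15: S(S(S(S(S(S(add(add(Z, mul(SZ, SSSZ)), Z)))))))
  step 16: S(S(S(S(S(S(add(mul(SZ, SSSZ), Z)))))))
  step 17: S(S(S(S(S(S(add(add(SSSZ, mul(Z, SSSZ)), Z)))))))
  step 18: S(S(S(S(S(S(add(S(add(SSZ, mul(Z, SSSZ))), Z)))))))
  step 19: S(S(S(S(S(S(S(add(add(SSZ, mul(Z, SSSZ)), Z))))))))
  step 20: S(S(S(S(S(S(S(add(S(add(SZ, mul(Z, SSSZ))), Z))))))))
  step 21: S(S(S(S(S(S(S(S(add(add(SZ, mul(Z, SSSZ)), Z)))))))))
  step 22: S(S(S(S(S(S(S(S(add(S(add(Z, mul(Z, SSSZ))), Z)))))))))
  step 23: S(S(S(S(S(S(S(S(S(add(add(Z, mul(Z, SSSZ)), Z))))))))))
  step 24: S(S(S(S(S(S(S(S(S(add(mul(Z, SSSZ), Z))))))))))
  step 25: S(S(S(S(S(S(S(S(S(add(Z, Z))))))))))
  step 26: S^9(Z)

Term B:
  start: add(add(SSSZ, mul(SSSZ, SSZ)), mul(add(Z, Z), add(Z, Z)))
  step 1: add(S(add(SSZ, mul(SSSZ, SSZ))), mul(add(Z, Z), add(Z, Z)))
  step 2: S(add(add(SSZ, mul(SSSZ, SSZ)), mul(add(Z, Z), add(Z, Z))))
  step 3: S(add(S(add(SZ, mul(SSSZ, SSZ))), mul(add(Z, Z), add(Z, Z))))
  step 4: S(S(add(add(SZ, mul(SSSZ, SSZ)), mul(add(Z, Z), add(Z, Z)))))
  step 5: S(S(add(S(add(Z, mul(SSSZ, SSZ))), mul(add(Z, Z), add(Z, Z)))))
  step 6: S(S(S(add(add(Z, mul(SSSZ, SSZ)), mul(add(Z, Z), add(Z, Z))))))
  step 7: S(S(S(add(mul(SSSZ, SSZ), mul(add(Z, Z), add(Z, Z))))))
  step 8: S(S(S(add(add(SSZ, mul(SSZ, SSZ)), mul(add(Z, Z), add(Z, Z))))))
  step 9: S(S(S(add(S(add(SZ, mul(SSZ, SSZ))), mul(add(Z, Z), add(Z, Z))))))
  step 10: S(S(S(S(add(add(SZ, mul(SSZ, SSZ)), mul(add(Z, Z), add(Z, Z)))))))
  step 11: S(S(S(S(add(S(add(Z, mul(SSZ, SSZ))), mul(add(Z, Z), add(Z, Z)))))))
  step 12: S(S(S(S(S(add(add(Z, mul(SSZ, SSZ)), mul(add(Z, Z), add(Z, Z))))))))
  step 13: S(S(S(S(S(add(mul(SSZ, SSZ), mul(add(Z, Z), add(Z, Z))))))))
  step 14: S(S(S(S(S(add(add(SSZ, mul(SZ, SSZ)), mul(add(Z, Z), add(Z, Z))))))))
  step 15: S(S(S(S(S(add(S(add(SZ, mul(SZ, SSZ))), mul(add(Z, Z), add(Z, Z))))))))
  step 16: S(S(S(S(S(S(add(add(SZ, mul(SZ, SSZ)), mul(add(Z, Z), add(Z, Z)))))))))
  step 17: S(S(S(S(S(S(add(S(add(Z, mul(SZ, SSZ))), mul(add(Z, Z), add(Z, Z)))))))))
  step 18: S(S(S(S(S(S(S(add(add(Z, mul(SZ, SSZ)), mul(add(Z, Z), add(Z, Z))))))))))
  step 19: S(S(S(S(S(S(S(add(mul(SZ, SSZ), mul(add(Z, Z), add(Z, Z))))))))))
  step 20: S(S(S(S(S(S(S(add(add(SSZ, mul(Z, SSZ)), mul(add(Z, Z), add(Z, Z))))))))))
  step 21: S(S(S(S(S(S(S(add(S(add(SZ, mul(Z, SSZ))), mul(add(Z, Z), add(Z, Z))))))))))
  step 22: S(S(S(S(S(S(S(S(add(add(SZ, mul(Z, SSZ)), mul(add(Z, Z), add(Z, Z)))))))))))
  step 23: S(S(S(S(S(S(S(S(add(S(add(Z, mul(Z, SSZ))), mul(add(Z, Z), add(Z, Z)))))))))))
  step 24: S(S(S(S(S(S(S(S(S(add(add(Z, mul(Z, SSZ)), mul(add(Z, Z), add(Z, Z))))))))))))
  step 25: S(S(S(S(S(S(S(S(S(add(mul(Z, SSZ), mul(add(Z, Z), add(Z, Z))))))))))))
  step 26: S(S(S(S(S(S(S(S(S(add(Z, mul(add(Z, Z), add(Z, Z))))))))))))
  step 27: S(S(S(S(S(S(S(S(S(mul(add(Z, Z), add(Z, Z)))))))))))
  step 28: S(S(S(S(S(S(S(S(S(mul(Z, add(Z, Z)))))))))))
  step 29: S^9(Z)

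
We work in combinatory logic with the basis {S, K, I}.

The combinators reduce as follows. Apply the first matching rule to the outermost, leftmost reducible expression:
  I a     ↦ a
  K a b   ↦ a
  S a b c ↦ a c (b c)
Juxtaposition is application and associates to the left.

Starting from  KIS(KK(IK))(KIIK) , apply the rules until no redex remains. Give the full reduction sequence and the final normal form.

Answer: normal form = KK  (in 5 steps)

Derivation:
  start: KIS(KK(IK))(KIIK)
  step 1: I(KK(IK))(KIIK)
  step 2: KK(IK)(KIIK)
  step 3: K(KIIK)
  step 4: K(IK)
  step 5: KK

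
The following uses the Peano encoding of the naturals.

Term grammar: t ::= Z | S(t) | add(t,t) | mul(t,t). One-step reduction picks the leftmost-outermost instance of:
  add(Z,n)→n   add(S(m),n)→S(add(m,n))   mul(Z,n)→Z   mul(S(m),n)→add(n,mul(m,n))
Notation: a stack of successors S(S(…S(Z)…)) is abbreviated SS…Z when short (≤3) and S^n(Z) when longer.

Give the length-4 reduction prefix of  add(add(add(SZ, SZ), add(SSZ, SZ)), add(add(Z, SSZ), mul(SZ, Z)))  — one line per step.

  start: add(add(add(SZ, SZ), add(SSZ, SZ)), add(add(Z, SSZ), mul(SZ, Z)))
  [1] add(add(S(add(Z, SZ)), add(SSZ, SZ)), add(add(Z, SSZ), mul(SZ, Z)))
  [2] add(S(add(add(Z, SZ), add(SSZ, SZ))), add(add(Z, SSZ), mul(SZ, Z)))
  [3] S(add(add(add(Z, SZ), add(SSZ, SZ)), add(add(Z, SSZ), mul(SZ, Z))))
  [4] S(add(add(SZ, add(SSZ, SZ)), add(add(Z, SSZ), mul(SZ, Z))))

Answer: after 4 steps: S(add(add(SZ, add(SSZ, SZ)), add(add(Z, SSZ), mul(SZ, Z))))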